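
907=907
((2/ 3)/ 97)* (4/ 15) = 8/ 4365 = 0.00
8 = 8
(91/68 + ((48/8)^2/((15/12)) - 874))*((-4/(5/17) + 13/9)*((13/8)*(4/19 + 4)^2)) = 16321906744/55233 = 295510.05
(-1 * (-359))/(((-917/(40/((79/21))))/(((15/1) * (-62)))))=40064400/10349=3871.33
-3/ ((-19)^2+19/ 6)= -18/ 2185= -0.01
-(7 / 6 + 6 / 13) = -1.63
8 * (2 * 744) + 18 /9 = 11906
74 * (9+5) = 1036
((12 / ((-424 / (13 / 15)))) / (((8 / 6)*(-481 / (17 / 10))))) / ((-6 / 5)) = -17 / 313760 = -0.00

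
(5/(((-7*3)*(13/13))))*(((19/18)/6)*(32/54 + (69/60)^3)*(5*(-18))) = 8673671/1088640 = 7.97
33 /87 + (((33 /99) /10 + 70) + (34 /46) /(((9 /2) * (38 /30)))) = 26819483 /380190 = 70.54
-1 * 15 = -15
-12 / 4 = -3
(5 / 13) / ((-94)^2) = 5 / 114868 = 0.00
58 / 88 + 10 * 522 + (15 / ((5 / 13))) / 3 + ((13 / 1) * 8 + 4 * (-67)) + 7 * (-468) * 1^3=78921 / 44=1793.66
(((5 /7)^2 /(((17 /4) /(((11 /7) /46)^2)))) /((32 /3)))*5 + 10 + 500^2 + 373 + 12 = 173010469364895 /690950176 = 250395.00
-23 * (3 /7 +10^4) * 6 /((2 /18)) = -86943726 /7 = -12420532.29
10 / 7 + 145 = 1025 / 7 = 146.43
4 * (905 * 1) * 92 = 333040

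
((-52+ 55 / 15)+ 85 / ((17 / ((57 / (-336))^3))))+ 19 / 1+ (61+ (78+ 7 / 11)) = 5112806185 / 46362624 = 110.28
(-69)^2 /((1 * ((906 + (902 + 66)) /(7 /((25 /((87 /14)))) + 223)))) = 53499357 /93700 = 570.96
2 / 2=1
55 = 55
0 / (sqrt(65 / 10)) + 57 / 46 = 57 / 46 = 1.24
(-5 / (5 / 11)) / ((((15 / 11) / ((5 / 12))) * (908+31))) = -121 / 33804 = -0.00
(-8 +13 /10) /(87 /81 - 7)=1809 /1600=1.13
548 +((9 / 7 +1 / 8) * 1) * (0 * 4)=548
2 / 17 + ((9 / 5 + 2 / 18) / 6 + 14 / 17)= 2891 / 2295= 1.26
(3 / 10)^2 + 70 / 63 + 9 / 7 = 2.49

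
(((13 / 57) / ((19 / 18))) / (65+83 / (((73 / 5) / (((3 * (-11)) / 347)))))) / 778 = 987909 / 229295279780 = 0.00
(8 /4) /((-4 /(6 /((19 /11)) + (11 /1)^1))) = -275 /38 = -7.24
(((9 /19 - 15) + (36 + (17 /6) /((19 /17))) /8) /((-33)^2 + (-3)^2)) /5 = -1771 /1001376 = -0.00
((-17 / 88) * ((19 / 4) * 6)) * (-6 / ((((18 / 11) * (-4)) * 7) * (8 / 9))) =-2907 / 3584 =-0.81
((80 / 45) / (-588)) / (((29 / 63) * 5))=-4 / 3045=-0.00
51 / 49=1.04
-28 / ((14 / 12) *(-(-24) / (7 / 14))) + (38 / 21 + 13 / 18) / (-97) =-3215 / 6111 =-0.53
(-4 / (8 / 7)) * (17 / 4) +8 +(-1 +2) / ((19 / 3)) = -1021 / 152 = -6.72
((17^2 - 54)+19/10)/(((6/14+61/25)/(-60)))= -1243725/251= -4955.08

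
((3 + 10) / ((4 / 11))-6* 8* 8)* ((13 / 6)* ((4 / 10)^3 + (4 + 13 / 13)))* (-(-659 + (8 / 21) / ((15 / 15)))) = -7549748167 / 3000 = -2516582.72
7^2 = 49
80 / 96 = 5 / 6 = 0.83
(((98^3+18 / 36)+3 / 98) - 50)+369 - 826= 46093591 / 49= 940685.53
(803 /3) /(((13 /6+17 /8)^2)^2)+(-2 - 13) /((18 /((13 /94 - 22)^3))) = 1628067776653799793 /186965921889008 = 8707.83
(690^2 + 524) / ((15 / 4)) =1906496 / 15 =127099.73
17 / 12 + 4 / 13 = 269 / 156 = 1.72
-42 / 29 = -1.45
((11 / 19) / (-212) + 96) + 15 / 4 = 200891 / 2014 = 99.75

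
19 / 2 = 9.50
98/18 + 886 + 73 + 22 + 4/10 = 986.84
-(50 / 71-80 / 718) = -15110 / 25489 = -0.59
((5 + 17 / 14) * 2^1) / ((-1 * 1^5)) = -87 / 7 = -12.43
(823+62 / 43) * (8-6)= 70902 / 43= 1648.88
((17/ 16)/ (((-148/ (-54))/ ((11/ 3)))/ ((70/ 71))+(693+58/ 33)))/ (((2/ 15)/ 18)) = 7952175/ 38559392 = 0.21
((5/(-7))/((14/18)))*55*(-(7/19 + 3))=158400/931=170.14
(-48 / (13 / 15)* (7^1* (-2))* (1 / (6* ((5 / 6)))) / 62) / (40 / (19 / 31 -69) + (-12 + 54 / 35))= -1869840 / 8254649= -0.23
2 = 2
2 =2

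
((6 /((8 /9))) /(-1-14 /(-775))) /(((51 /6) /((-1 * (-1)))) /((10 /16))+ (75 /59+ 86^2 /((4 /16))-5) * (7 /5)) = -6172875 /37199701216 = -0.00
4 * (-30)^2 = 3600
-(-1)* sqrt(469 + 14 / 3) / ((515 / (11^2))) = 847* sqrt(87) / 1545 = 5.11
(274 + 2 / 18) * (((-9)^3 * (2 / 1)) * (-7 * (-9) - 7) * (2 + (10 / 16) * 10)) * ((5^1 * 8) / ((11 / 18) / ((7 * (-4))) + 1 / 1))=-3722345383680 / 493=-7550396315.78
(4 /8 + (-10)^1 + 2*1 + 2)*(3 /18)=-11 /12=-0.92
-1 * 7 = -7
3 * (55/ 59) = 165/ 59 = 2.80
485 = 485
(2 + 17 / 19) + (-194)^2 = 715139 / 19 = 37638.89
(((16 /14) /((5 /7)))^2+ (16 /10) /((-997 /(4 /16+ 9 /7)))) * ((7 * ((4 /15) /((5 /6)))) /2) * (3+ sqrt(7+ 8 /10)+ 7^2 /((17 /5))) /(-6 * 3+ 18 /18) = -528331584 /180083125 - 1784904 * sqrt(195) /52965625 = -3.40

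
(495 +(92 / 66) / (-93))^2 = 245010.16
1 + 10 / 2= 6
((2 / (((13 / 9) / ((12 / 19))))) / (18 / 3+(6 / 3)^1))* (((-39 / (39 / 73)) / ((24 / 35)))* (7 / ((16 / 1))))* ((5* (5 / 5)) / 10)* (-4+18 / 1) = -1126755 / 31616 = -35.64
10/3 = 3.33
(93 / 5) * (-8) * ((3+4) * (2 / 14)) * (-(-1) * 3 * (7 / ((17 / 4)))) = -62496 / 85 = -735.25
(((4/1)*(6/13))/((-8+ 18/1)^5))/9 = 1/487500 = 0.00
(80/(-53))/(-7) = 80/371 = 0.22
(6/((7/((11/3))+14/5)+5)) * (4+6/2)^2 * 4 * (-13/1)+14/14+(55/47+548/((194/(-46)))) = -690740226/405751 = -1702.37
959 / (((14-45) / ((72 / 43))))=-69048 / 1333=-51.80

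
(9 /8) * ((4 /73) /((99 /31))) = 31 /1606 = 0.02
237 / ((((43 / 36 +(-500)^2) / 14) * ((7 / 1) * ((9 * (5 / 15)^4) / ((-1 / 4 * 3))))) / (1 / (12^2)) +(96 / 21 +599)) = -0.00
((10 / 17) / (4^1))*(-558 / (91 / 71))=-99045 / 1547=-64.02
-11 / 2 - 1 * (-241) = 471 / 2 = 235.50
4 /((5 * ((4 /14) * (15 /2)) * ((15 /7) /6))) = 392 /375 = 1.05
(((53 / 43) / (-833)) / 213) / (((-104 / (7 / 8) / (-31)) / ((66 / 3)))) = -18073 / 453407136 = -0.00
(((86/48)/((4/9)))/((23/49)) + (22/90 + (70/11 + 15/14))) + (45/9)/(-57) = 783999883/48454560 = 16.18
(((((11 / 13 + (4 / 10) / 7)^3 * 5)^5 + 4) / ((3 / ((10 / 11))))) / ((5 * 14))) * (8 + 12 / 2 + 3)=27581928167779223704822498302585521435567 / 548192270961425767535692736060361328125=50.31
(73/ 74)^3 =389017/ 405224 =0.96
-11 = -11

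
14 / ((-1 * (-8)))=7 / 4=1.75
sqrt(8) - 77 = -77+ 2* sqrt(2) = -74.17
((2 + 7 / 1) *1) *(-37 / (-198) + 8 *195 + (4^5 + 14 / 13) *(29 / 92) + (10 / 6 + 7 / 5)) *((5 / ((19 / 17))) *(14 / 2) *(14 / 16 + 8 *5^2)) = 26695459588063 / 249964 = 106797217.15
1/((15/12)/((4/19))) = 16/95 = 0.17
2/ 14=1/ 7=0.14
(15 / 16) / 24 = 5 / 128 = 0.04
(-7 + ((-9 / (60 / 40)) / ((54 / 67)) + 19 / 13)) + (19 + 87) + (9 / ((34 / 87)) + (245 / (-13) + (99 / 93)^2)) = 375915185 / 3822858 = 98.33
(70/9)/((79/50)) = 3500/711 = 4.92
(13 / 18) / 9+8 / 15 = 497 / 810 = 0.61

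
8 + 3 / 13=107 / 13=8.23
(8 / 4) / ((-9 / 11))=-22 / 9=-2.44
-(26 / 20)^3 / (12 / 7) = -15379 / 12000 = -1.28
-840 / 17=-49.41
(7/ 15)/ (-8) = -7/ 120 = -0.06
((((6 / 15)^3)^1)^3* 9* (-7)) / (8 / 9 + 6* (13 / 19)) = -393984 / 119140625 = -0.00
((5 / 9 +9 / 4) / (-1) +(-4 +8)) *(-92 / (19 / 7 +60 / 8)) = -13846 / 1287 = -10.76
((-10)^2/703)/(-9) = -100/6327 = -0.02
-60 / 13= -4.62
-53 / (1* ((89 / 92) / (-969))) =4724844 / 89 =53088.13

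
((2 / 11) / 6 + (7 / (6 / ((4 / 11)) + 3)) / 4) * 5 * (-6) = -3.60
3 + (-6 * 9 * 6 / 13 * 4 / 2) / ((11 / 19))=-11883 / 143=-83.10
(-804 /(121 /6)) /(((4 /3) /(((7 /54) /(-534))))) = 469 /64614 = 0.01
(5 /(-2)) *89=-445 /2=-222.50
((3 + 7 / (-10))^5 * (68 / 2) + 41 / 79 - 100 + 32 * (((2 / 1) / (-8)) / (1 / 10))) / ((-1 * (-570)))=7935058649 / 2251500000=3.52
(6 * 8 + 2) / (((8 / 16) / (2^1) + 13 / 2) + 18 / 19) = 760 / 117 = 6.50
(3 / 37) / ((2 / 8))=12 / 37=0.32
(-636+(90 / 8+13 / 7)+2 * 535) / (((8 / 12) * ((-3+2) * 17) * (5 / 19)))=-713583 / 4760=-149.91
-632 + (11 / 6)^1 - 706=-8017 / 6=-1336.17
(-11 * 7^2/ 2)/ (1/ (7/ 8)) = -3773/ 16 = -235.81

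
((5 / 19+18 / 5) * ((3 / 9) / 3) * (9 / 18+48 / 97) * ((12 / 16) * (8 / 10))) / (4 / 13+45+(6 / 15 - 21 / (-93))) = 28544893 / 5117421240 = 0.01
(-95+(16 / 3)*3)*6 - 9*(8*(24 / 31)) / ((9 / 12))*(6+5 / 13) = -948.52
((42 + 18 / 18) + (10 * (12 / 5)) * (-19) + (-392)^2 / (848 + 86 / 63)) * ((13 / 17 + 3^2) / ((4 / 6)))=-1546140351 / 454835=-3399.34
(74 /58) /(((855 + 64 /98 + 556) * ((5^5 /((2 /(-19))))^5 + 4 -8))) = -58016 /1480267367941439151764172778377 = -0.00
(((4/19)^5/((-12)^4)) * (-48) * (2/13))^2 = 16384/755353494027341001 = 0.00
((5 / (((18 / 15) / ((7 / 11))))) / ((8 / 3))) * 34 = 2975 / 88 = 33.81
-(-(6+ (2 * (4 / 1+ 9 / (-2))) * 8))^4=-16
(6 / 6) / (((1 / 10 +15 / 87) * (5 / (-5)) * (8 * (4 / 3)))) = -435 / 1264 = -0.34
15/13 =1.15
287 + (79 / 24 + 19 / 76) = 6973 / 24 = 290.54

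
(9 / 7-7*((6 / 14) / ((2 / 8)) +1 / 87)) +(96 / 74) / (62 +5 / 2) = -10439746 / 968919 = -10.77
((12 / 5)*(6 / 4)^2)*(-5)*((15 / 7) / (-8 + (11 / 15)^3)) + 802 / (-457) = 480556109 / 82115131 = 5.85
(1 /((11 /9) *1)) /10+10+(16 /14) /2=8203 /770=10.65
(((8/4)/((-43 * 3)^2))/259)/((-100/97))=-97/215500950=-0.00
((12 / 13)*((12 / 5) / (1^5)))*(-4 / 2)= -288 / 65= -4.43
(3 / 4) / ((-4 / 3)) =-9 / 16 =-0.56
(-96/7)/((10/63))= -86.40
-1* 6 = -6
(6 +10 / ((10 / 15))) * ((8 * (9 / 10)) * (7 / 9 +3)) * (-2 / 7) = -816 / 5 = -163.20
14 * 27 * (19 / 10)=3591 / 5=718.20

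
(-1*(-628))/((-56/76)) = -852.29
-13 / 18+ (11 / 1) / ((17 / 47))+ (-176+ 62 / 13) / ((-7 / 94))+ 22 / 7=64942915 / 27846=2332.22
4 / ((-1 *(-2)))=2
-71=-71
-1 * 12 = -12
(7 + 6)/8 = 13/8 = 1.62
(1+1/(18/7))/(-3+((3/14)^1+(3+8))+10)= 35/459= 0.08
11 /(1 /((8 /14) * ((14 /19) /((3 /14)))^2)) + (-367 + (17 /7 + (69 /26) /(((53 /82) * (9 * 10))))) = -45474733277 /156699270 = -290.20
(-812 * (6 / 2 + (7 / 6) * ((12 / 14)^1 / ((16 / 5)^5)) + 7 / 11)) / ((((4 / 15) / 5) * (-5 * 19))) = 127821228675 / 219152384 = 583.25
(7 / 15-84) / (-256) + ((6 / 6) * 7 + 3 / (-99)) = 308183 / 42240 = 7.30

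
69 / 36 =23 / 12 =1.92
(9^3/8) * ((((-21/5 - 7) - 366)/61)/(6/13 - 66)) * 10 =2978937/34648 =85.98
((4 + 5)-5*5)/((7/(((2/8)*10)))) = -40/7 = -5.71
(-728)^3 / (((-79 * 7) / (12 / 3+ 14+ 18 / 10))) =5456715264 / 395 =13814469.02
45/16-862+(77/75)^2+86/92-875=-3585651253/2070000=-1732.20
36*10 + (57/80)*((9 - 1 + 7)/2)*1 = 11691/32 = 365.34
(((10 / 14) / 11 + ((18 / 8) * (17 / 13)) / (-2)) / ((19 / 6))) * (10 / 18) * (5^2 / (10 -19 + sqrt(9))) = 1407625 / 1369368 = 1.03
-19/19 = -1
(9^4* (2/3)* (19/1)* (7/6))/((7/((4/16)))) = 13851/4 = 3462.75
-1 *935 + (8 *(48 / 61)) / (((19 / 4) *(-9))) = -3251507 / 3477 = -935.15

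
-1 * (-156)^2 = -24336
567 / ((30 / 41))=7749 / 10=774.90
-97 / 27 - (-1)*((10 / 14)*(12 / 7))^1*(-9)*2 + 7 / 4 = -126391 / 5292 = -23.88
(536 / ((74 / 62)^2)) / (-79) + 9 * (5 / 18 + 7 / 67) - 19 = -294517699 / 14492234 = -20.32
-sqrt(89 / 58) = -sqrt(5162) / 58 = -1.24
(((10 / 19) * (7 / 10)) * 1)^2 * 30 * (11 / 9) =5390 / 1083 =4.98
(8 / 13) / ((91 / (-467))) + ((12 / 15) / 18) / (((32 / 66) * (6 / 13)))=-2520751 / 851760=-2.96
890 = 890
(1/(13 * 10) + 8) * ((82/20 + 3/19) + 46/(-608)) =509049/15200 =33.49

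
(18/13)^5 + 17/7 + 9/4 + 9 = 195113123/10396204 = 18.77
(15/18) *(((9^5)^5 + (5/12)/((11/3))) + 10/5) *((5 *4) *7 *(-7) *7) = -90287636918711993914338581725/22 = -4103983496305090632469936000.00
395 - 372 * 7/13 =2531/13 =194.69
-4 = -4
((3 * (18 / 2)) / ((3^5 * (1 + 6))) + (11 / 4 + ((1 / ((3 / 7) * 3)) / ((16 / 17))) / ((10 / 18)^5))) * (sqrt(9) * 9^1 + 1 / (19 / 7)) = 752704121 / 1496250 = 503.06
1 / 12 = 0.08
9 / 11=0.82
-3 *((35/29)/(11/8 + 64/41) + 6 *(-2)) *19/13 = 6149236/121017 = 50.81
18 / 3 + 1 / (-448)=2687 / 448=6.00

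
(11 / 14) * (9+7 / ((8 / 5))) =1177 / 112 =10.51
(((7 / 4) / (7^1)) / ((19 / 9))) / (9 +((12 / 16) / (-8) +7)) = 0.01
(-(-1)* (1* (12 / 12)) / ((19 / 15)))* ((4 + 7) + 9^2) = 1380 / 19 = 72.63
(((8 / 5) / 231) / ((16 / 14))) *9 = 3 / 55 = 0.05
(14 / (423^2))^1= 14 / 178929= 0.00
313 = 313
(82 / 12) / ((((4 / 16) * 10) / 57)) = 779 / 5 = 155.80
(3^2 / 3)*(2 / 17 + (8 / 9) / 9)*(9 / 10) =149 / 255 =0.58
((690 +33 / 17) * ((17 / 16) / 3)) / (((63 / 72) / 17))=66657 / 14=4761.21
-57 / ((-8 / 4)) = 57 / 2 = 28.50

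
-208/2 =-104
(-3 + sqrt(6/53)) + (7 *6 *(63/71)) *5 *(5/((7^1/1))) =sqrt(318)/53 + 9237/71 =130.44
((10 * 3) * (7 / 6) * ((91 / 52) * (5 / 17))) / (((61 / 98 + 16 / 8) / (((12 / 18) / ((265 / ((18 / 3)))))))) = 24010 / 231557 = 0.10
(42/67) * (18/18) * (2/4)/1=21/67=0.31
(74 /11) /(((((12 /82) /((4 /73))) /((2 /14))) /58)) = 351944 /16863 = 20.87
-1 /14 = -0.07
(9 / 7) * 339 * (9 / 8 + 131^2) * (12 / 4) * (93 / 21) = 38957062671 / 392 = 99380261.92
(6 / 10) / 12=1 / 20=0.05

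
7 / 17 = 0.41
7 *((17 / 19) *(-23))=-2737 / 19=-144.05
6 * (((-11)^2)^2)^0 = 6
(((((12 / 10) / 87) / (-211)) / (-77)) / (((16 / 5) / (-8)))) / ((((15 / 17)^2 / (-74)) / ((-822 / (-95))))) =5859764 / 3357036375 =0.00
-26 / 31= -0.84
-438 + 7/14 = -437.50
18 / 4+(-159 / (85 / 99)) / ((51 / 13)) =-123417 / 2890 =-42.70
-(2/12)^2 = -1/36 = -0.03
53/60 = 0.88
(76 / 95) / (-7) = -0.11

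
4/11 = 0.36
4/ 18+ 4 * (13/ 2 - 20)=-484/ 9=-53.78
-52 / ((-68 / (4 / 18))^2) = -13 / 23409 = -0.00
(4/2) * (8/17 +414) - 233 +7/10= 101429/170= 596.64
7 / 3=2.33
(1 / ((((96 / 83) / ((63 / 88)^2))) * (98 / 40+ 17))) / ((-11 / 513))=-281660085 / 265092608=-1.06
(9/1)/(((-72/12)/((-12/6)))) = 3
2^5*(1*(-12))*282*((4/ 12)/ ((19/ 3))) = -108288/ 19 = -5699.37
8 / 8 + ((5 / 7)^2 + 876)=42998 / 49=877.51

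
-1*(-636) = 636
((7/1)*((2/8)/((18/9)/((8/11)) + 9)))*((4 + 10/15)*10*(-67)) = -465.67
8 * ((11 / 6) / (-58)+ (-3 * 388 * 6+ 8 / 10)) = -55865.85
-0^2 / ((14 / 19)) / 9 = 0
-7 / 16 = -0.44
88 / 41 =2.15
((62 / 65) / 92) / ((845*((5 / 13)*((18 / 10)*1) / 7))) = 217 / 1749150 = 0.00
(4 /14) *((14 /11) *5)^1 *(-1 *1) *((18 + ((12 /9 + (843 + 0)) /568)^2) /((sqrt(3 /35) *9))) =-293405885 *sqrt(105) /215593488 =-13.95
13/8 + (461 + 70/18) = 33589/72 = 466.51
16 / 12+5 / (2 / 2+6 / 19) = 77 / 15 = 5.13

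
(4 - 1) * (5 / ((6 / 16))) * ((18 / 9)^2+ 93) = 3880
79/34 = 2.32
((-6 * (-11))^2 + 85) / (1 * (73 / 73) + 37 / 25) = 111025 / 62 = 1790.73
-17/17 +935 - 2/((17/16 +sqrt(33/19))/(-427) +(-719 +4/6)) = 3846759587788680706/4118574005140267 - 1967616 * sqrt(627)/4118574005140267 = 934.00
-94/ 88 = -47/ 44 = -1.07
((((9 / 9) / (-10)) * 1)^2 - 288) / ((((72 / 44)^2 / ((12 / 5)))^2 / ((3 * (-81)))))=421646159 / 7500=56219.49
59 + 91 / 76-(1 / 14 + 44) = 8579 / 532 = 16.13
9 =9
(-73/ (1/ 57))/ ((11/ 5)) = -20805/ 11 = -1891.36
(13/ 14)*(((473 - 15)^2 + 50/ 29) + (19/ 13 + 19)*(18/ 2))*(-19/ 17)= -751935488/ 3451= -217889.16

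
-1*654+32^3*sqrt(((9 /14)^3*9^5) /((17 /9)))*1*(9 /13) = -654+1451188224*sqrt(238) /10829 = 2066742.95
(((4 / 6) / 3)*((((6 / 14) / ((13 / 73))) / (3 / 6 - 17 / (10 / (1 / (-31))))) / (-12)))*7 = -11315 / 20124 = -0.56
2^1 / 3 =2 / 3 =0.67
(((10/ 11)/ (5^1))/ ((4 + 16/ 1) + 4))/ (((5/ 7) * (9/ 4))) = 7/ 1485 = 0.00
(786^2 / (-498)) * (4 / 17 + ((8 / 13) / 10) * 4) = -54777912 / 91715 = -597.26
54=54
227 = 227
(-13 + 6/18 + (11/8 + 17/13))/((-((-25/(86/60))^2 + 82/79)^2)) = 9494847983245/88616443790513184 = 0.00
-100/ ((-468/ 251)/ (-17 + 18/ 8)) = -370225/ 468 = -791.08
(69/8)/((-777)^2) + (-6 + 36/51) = -144894569/27369048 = -5.29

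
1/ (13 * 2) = 0.04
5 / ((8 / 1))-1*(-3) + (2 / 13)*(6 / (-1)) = 281 / 104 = 2.70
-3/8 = -0.38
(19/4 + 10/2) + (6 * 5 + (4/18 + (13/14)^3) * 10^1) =308569/6174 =49.98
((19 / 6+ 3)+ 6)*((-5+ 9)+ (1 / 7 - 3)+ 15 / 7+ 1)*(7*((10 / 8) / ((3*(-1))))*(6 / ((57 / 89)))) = -162425 / 114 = -1424.78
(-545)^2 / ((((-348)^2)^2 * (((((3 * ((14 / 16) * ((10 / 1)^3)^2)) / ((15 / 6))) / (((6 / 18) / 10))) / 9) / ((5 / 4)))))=11881 / 1642612027392000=0.00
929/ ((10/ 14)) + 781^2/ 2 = 3062811/ 10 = 306281.10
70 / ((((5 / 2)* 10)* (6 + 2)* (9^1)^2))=7 / 1620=0.00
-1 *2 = -2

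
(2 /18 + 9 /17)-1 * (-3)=557 /153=3.64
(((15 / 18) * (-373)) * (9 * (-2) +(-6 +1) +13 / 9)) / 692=180905 / 18684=9.68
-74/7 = -10.57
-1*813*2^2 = -3252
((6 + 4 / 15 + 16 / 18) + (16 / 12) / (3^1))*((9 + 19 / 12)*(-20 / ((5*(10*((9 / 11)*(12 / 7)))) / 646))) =-60013723 / 4050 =-14818.20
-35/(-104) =35/104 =0.34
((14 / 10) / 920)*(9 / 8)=63 / 36800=0.00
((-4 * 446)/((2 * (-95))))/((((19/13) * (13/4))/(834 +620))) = 5187872/1805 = 2874.17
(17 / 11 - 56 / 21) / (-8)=37 / 264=0.14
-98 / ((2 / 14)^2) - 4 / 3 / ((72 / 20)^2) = -1166911 / 243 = -4802.10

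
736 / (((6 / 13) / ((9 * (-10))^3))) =-1162512000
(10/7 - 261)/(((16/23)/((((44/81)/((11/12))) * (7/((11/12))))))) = -167164/99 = -1688.53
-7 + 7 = 0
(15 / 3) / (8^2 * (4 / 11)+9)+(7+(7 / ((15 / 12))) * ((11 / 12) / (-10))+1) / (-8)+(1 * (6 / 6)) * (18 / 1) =17.22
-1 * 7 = -7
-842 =-842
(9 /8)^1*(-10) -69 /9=-227 /12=-18.92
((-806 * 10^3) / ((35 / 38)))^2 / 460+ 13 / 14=3752297538093 / 2254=1664728277.77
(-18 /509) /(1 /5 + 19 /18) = -1620 /57517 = -0.03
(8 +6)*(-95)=-1330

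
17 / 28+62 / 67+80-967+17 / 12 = -2487719 / 2814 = -884.05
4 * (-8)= -32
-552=-552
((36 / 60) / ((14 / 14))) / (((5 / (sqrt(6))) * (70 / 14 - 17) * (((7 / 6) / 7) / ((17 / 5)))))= -51 * sqrt(6) / 250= -0.50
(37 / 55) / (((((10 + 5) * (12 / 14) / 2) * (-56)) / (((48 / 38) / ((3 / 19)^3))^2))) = -38575016 / 200475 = -192.42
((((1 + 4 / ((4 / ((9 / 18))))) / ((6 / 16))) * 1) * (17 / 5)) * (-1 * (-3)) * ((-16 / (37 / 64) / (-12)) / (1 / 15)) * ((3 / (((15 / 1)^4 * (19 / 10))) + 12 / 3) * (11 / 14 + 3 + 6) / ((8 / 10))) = 76466324224 / 1107225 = 69061.23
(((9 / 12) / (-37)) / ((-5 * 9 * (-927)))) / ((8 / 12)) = -1 / 1371960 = -0.00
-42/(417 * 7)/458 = -1/31831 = -0.00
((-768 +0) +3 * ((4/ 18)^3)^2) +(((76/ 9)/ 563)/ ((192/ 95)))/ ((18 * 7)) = -17157388985339/ 22340362464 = -768.00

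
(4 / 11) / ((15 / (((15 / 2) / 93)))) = 2 / 1023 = 0.00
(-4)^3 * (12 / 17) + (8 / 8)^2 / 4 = -3055 / 68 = -44.93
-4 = -4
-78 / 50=-39 / 25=-1.56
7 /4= 1.75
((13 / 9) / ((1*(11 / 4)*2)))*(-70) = -1820 / 99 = -18.38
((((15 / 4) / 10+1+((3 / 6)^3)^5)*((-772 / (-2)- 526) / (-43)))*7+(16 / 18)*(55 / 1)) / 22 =254343325 / 69746688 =3.65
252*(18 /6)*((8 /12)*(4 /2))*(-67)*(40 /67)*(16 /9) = -71680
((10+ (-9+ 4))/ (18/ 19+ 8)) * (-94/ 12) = -893/ 204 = -4.38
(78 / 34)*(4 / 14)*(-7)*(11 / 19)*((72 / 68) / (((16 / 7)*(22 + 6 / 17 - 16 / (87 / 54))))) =-783783 / 7912208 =-0.10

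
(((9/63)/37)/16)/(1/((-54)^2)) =729/1036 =0.70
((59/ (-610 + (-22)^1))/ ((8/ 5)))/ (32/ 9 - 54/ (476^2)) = -0.02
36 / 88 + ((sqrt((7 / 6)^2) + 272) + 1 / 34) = 306985 / 1122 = 273.61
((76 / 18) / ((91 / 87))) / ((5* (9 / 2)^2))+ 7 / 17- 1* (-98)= 185050181 / 1879605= 98.45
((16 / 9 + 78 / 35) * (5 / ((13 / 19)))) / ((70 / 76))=911164 / 28665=31.79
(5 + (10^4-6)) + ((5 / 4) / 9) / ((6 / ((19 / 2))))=4319663 / 432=9999.22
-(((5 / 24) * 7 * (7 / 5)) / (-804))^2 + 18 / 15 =2234001691 / 1861678080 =1.20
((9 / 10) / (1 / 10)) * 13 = 117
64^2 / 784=256 / 49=5.22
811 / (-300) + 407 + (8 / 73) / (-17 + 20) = 8854897 / 21900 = 404.33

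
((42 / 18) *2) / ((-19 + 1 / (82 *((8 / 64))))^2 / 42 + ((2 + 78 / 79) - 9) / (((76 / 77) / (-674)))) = 6507151 / 5737022650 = 0.00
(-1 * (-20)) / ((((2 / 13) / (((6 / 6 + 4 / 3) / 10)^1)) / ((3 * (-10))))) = -910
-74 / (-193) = 74 / 193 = 0.38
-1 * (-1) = 1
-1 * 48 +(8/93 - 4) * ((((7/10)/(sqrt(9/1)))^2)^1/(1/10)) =-209798/4185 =-50.13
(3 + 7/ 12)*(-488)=-1748.67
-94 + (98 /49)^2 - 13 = -103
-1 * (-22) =22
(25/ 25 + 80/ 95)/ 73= 35/ 1387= 0.03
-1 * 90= -90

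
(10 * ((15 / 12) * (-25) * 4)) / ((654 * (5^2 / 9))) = -75 / 109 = -0.69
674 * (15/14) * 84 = 60660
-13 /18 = -0.72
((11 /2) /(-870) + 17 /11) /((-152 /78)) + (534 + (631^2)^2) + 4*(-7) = 76869084614820793 /484880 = 158532182426.21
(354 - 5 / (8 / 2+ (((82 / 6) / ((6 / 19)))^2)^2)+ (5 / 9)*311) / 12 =349180735726433 / 7954338654396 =43.90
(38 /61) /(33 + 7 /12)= 456 /24583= 0.02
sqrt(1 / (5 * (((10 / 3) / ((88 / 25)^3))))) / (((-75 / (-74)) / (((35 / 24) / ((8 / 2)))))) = 2849 * sqrt(33) / 28125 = 0.58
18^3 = 5832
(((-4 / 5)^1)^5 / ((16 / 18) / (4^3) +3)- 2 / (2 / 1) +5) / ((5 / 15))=11.67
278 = 278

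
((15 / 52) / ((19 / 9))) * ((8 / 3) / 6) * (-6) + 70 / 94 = 4415 / 11609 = 0.38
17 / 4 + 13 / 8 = 47 / 8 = 5.88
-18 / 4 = -9 / 2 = -4.50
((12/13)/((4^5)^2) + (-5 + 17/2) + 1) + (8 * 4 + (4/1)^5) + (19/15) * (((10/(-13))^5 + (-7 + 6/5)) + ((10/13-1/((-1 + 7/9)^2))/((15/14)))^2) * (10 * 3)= 293285228460780371/21899752243200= 13392.17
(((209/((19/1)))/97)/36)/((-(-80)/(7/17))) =77/4749120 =0.00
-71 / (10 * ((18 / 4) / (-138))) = 3266 / 15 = 217.73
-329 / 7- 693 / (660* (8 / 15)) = -1567 / 32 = -48.97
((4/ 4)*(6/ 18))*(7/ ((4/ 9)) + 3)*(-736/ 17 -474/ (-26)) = -138475/ 884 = -156.65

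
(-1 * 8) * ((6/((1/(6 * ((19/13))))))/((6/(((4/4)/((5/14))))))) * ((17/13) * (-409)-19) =18385920/169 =108792.43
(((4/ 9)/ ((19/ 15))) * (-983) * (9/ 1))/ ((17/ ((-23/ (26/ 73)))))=49513710/ 4199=11791.79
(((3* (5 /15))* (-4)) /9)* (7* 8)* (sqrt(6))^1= -224* sqrt(6) /9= -60.97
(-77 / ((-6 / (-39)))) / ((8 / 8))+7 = -987 / 2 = -493.50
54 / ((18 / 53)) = 159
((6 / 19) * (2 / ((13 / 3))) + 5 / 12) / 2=1667 / 5928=0.28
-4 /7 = -0.57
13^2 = 169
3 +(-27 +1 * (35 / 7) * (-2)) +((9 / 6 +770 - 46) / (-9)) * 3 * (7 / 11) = -12401 / 66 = -187.89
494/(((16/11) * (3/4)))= 2717/6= 452.83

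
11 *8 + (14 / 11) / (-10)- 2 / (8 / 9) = 18837 / 220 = 85.62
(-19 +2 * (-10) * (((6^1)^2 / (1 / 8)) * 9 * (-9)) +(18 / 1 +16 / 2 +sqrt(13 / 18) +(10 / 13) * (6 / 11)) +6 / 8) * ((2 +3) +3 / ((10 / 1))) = 53 * sqrt(26) / 60 +14144480629 / 5720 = 2472815.80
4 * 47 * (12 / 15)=752 / 5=150.40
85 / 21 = 4.05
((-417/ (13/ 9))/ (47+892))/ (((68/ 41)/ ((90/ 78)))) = -769365/ 3596996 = -0.21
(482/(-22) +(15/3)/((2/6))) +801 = 8735/11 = 794.09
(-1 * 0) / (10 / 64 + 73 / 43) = 0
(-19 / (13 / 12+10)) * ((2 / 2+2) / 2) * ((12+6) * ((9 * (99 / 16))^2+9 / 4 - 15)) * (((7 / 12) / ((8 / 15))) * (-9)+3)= 14024754963 / 14336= 978289.27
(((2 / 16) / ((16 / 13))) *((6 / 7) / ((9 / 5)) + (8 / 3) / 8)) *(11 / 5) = 2431 / 13440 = 0.18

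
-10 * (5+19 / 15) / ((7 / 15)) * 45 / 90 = -470 / 7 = -67.14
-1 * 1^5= -1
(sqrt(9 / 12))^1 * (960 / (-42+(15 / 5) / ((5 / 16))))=-400 * sqrt(3) / 27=-25.66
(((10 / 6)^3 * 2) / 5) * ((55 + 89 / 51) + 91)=376750 / 1377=273.60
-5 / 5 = -1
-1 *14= -14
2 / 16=1 / 8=0.12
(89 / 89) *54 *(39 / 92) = 1053 / 46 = 22.89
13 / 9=1.44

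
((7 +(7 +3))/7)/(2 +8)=17/70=0.24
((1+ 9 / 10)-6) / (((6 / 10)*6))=-41 / 36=-1.14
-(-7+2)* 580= 2900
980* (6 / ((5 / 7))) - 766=7466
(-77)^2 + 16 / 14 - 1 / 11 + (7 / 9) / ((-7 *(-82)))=336981209 / 56826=5930.05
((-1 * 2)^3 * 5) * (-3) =120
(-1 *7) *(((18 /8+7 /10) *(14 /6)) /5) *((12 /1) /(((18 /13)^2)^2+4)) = -82569851 /5480500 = -15.07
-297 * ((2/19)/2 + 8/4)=-11583/19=-609.63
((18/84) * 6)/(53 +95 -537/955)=8595/985621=0.01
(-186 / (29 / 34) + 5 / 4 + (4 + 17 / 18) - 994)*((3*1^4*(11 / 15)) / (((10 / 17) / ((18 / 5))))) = -235420471 / 14500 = -16235.89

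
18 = 18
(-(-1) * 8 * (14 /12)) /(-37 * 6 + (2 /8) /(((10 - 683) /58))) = -37688 /896523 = -0.04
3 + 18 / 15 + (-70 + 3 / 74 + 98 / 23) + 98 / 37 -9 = -577403 / 8510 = -67.85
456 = 456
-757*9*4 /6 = -4542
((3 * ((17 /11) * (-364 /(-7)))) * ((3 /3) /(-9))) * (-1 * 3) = 884 /11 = 80.36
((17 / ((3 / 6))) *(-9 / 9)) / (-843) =34 / 843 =0.04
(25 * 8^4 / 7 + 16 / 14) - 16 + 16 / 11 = 1125368 / 77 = 14615.17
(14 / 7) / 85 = 2 / 85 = 0.02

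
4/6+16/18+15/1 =149/9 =16.56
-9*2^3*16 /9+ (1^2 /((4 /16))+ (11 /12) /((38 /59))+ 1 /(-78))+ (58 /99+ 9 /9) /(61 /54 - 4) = -414875477 /3369080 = -123.14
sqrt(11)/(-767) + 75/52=75/52-sqrt(11)/767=1.44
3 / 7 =0.43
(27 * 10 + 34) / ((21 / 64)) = 19456 / 21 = 926.48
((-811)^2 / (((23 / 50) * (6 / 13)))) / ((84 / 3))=213759325 / 1932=110641.47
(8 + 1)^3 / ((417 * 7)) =243 / 973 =0.25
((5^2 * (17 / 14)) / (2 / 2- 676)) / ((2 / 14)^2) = -119 / 54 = -2.20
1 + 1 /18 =19 /18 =1.06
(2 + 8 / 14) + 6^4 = 9090 / 7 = 1298.57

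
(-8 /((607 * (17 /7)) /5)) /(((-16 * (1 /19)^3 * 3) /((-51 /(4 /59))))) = -2916.77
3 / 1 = 3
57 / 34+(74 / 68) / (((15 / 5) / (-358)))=-13075 / 102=-128.19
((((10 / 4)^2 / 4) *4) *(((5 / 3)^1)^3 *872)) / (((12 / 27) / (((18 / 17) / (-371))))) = -1021875 / 6307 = -162.02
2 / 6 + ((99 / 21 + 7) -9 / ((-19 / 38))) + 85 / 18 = 34.77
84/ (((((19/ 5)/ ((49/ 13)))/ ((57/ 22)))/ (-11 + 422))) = 12687570/ 143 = 88724.27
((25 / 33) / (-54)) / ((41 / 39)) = -325 / 24354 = -0.01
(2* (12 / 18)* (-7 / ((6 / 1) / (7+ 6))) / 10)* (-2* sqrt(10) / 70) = 13* sqrt(10) / 225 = 0.18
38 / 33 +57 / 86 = 5149 / 2838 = 1.81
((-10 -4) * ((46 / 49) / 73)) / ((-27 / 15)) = 460 / 4599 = 0.10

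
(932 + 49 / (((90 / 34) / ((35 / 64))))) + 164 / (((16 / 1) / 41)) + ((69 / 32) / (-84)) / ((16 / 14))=12555425 / 9216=1362.35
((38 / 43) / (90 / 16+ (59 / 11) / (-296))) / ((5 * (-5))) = -7733 / 1226575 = -0.01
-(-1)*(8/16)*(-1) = -1/2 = -0.50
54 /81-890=-2668 /3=-889.33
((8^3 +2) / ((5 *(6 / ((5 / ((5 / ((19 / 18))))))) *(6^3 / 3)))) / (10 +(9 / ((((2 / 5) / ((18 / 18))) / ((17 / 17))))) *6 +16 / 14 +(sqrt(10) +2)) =35445697 / 20895647760 - 239267 *sqrt(10) / 20895647760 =0.00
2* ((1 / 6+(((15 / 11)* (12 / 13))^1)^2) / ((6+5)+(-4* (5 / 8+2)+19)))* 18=859396 / 265837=3.23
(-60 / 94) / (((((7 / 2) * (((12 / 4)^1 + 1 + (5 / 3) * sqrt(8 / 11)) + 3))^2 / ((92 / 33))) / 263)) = -43997038560 / 49818037703 + 522633600 * sqrt(22) / 7116862529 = -0.54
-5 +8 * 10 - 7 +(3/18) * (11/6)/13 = 68.02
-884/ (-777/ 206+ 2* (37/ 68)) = 1547884/ 4699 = 329.41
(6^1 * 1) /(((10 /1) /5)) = 3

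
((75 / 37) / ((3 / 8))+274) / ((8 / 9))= 314.33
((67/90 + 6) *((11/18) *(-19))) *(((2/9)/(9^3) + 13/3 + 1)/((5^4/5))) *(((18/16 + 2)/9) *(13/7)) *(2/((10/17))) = -490558542331/66961566000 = -7.33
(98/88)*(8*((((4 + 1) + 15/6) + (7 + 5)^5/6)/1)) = 4064991/11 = 369544.64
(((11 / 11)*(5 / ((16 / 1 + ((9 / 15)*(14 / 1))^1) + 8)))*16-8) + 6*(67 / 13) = 26738 / 1053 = 25.39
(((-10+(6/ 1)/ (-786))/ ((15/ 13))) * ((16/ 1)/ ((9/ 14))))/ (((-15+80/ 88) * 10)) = 6998992/ 4568625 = 1.53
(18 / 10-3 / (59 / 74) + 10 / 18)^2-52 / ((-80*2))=129989033 / 56392200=2.31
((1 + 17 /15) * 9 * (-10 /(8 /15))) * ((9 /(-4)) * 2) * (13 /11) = 21060 /11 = 1914.55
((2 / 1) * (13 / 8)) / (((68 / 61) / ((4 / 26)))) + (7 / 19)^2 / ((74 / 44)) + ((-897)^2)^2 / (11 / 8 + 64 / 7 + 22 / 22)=21952519864386335599 / 390558680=56207993801.05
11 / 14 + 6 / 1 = 95 / 14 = 6.79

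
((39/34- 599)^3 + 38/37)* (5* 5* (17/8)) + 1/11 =-11352252737.55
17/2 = 8.50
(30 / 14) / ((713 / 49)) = 105 / 713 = 0.15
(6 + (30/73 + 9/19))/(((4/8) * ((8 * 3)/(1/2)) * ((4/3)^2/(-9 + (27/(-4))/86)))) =-1.46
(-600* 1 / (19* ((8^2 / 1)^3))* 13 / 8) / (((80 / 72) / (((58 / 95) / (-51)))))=3393 / 1608777728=0.00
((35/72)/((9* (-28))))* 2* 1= -0.00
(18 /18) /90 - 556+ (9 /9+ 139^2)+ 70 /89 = 150322049 /8010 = 18766.80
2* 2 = 4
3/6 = 1/2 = 0.50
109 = 109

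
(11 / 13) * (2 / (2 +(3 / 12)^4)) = 5632 / 6669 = 0.84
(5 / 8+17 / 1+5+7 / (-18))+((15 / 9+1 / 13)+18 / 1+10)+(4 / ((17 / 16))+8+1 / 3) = 1019605 / 15912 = 64.08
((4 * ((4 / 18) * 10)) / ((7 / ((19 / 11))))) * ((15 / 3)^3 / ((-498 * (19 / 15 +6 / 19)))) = -9025000 / 25941069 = -0.35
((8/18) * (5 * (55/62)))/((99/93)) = 1.85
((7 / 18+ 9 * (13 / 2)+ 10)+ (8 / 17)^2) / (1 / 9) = 179756 / 289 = 621.99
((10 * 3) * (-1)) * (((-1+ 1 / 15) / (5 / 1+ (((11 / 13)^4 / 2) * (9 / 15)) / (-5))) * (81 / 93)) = 154229400 / 31426591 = 4.91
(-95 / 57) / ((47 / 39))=-65 / 47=-1.38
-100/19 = -5.26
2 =2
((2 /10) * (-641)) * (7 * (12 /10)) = -26922 /25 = -1076.88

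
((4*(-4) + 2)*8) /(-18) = 56 /9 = 6.22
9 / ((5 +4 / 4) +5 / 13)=117 / 83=1.41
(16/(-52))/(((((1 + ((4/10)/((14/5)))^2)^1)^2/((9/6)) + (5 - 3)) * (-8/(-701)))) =-5049303/504556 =-10.01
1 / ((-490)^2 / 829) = 829 / 240100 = 0.00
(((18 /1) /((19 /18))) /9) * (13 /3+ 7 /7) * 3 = 576 /19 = 30.32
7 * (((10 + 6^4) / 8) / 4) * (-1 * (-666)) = 1522143 / 8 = 190267.88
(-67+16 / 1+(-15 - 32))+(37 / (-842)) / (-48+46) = -164995 / 1684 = -97.98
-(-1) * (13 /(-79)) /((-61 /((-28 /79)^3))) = -285376 /2375954941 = -0.00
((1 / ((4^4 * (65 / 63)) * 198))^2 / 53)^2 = 2401 / 50449370356730445168640000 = 0.00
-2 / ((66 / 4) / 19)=-76 / 33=-2.30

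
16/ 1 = 16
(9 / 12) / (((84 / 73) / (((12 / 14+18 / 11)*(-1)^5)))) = -876 / 539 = -1.63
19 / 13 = 1.46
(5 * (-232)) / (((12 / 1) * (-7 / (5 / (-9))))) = -1450 / 189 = -7.67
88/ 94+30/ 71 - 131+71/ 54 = -23124175/ 180198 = -128.33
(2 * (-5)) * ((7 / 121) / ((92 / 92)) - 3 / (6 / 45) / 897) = -11855 / 36179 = -0.33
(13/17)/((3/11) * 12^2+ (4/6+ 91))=429/73457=0.01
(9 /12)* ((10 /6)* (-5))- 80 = -86.25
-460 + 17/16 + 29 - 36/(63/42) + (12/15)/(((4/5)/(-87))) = -8655/16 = -540.94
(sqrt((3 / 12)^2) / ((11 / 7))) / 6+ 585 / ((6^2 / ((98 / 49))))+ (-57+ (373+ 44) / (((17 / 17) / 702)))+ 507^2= 145136251 / 264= 549758.53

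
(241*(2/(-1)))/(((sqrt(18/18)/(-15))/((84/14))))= 43380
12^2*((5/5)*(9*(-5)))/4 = -1620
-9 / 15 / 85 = -0.01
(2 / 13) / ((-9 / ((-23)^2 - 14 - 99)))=-64 / 9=-7.11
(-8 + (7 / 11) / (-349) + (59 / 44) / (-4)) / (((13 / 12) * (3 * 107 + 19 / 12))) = -4608855 / 193189997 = -0.02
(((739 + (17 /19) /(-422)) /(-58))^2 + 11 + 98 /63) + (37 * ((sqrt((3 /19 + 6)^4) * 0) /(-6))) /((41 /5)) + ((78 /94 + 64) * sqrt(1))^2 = 18822707895466560353 /4299582794009616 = 4377.80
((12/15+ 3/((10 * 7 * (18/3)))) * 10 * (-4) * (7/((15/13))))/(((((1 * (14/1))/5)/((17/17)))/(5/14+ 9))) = -192439/294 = -654.55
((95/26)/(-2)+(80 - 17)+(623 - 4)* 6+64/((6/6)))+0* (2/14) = 199637/52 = 3839.17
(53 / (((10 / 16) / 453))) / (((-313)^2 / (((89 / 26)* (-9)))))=-76924836 / 6367985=-12.08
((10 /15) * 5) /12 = 5 /18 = 0.28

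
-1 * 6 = -6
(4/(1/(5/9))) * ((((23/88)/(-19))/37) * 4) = -230/69597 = -0.00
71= 71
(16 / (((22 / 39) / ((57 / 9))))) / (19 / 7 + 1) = 532 / 11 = 48.36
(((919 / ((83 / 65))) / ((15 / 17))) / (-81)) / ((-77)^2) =-203099 / 119582001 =-0.00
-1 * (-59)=59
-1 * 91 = -91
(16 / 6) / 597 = 0.00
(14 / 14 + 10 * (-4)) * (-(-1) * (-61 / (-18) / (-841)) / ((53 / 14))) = 5551 / 133719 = 0.04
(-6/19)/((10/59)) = -177/95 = -1.86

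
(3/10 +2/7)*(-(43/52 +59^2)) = -212093/104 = -2039.36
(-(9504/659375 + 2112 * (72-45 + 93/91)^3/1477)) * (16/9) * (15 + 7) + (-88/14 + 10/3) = -12840653489263498342/10434603440625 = -1230583.76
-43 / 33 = -1.30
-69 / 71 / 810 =-23 / 19170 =-0.00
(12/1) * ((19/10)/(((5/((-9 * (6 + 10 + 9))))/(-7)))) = 7182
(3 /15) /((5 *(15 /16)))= 16 /375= 0.04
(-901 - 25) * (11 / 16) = -5093 / 8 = -636.62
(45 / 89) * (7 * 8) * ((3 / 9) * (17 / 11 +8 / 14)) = 19560 / 979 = 19.98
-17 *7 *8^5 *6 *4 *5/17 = -27525120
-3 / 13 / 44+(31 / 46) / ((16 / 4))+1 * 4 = 4.16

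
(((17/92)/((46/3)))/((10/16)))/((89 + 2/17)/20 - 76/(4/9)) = -1156/9984875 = -0.00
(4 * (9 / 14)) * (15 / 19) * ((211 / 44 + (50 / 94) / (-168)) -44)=-79.59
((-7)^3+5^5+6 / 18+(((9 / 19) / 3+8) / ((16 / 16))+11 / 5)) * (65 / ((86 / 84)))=144856894 / 817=177303.42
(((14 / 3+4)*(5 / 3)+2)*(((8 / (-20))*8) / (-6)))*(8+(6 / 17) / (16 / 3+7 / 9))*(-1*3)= -8920256 / 42075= -212.01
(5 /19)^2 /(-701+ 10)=-25 /249451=-0.00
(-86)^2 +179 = 7575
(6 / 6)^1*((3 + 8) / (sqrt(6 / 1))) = 11*sqrt(6) / 6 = 4.49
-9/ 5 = -1.80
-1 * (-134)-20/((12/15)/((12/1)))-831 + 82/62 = -30866/31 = -995.68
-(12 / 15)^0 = -1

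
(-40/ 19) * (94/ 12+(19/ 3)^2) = -17260/ 171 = -100.94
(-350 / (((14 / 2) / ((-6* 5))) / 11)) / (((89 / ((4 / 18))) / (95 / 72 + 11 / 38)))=3026375 / 45657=66.29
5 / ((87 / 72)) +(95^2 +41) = 263034 / 29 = 9070.14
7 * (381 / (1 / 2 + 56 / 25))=133350 / 137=973.36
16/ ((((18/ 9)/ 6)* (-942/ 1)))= -8/ 157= -0.05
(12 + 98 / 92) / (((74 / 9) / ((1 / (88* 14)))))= 5409 / 4193728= 0.00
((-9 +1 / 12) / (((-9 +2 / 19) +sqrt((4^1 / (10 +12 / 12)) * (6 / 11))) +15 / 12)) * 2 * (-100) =-28584386600 / 122118771-679835200 * sqrt(6) / 122118771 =-247.71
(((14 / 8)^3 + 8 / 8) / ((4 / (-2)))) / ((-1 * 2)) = 407 / 256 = 1.59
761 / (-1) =-761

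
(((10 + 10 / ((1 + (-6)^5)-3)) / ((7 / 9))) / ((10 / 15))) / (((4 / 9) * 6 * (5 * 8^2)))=89991 / 3982336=0.02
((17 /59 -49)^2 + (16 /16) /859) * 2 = 14190473930 /2990179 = 4745.69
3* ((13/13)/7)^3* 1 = 3/343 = 0.01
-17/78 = -0.22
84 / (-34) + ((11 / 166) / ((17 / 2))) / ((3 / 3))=-3475 / 1411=-2.46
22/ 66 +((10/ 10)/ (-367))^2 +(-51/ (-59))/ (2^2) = 52394729/ 95359812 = 0.55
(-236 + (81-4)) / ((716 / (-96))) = 3816 / 179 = 21.32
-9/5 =-1.80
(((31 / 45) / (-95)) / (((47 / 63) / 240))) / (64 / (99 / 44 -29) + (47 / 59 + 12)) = -9393744 / 41895095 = -0.22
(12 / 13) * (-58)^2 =40368 / 13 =3105.23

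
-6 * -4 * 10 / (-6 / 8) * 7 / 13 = -2240 / 13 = -172.31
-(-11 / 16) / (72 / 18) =11 / 64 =0.17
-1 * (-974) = 974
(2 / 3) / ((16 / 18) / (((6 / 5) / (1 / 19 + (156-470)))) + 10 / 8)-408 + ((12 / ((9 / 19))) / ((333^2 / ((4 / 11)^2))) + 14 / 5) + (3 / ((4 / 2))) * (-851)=-12851804319484969 / 7642137434778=-1681.70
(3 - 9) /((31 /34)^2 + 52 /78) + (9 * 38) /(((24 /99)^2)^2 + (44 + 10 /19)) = 1915520532039 /521249151305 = 3.67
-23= -23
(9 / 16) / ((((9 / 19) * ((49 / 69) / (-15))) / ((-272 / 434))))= 334305 / 21266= 15.72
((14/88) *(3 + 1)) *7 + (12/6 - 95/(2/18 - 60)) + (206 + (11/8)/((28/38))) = 169271/784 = 215.91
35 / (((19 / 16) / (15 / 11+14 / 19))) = 245840 / 3971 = 61.91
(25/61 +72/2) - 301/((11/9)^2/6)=-8654705/7381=-1172.57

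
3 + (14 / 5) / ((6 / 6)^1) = 29 / 5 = 5.80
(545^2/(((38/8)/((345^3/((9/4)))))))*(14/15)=20237857780000/19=1065150409473.68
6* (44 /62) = 132 /31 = 4.26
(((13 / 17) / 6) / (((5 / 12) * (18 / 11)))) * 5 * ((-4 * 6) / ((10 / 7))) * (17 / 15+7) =-488488 / 3825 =-127.71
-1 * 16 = -16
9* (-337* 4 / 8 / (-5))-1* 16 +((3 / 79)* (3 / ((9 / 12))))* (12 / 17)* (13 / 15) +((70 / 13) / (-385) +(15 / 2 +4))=298.88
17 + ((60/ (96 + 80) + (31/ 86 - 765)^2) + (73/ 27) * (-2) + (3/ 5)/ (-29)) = 584685.53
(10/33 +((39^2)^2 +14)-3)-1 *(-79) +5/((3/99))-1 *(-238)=76359832/33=2313934.30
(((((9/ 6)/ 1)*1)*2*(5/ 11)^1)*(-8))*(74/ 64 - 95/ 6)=7045/ 44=160.11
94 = 94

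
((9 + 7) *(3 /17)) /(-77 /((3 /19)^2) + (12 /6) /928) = -200448 /219262583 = -0.00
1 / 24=0.04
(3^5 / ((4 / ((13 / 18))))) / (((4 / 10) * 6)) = 585 / 32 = 18.28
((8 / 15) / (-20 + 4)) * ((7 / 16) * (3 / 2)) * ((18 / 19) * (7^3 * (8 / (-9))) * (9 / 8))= 21609 / 3040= 7.11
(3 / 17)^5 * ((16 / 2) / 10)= 972 / 7099285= 0.00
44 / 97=0.45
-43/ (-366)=43/ 366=0.12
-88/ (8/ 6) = -66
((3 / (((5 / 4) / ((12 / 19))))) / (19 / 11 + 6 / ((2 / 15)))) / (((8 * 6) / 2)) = 33 / 24415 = 0.00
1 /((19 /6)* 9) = 2 /57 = 0.04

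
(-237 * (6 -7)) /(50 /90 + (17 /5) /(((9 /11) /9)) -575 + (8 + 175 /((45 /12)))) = -10665 /21707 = -0.49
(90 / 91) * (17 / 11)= 1530 / 1001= 1.53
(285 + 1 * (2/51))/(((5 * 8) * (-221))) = -14537/450840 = -0.03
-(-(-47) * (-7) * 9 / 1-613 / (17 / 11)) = 57080 / 17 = 3357.65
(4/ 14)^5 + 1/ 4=16935/ 67228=0.25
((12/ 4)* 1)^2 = 9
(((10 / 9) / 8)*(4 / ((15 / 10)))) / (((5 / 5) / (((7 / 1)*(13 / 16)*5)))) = 2275 / 216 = 10.53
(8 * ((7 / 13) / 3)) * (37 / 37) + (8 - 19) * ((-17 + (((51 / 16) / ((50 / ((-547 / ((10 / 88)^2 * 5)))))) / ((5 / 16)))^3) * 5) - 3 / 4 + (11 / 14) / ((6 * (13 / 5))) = 19712089308796985820162336 / 69427490234375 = 283923403283.81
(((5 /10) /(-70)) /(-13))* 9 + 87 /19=158511 /34580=4.58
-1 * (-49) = 49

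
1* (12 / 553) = 12 / 553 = 0.02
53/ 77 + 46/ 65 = 6987/ 5005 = 1.40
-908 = -908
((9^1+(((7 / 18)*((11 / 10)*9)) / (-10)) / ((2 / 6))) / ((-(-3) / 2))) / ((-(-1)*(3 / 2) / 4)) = 1046 / 75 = 13.95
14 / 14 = 1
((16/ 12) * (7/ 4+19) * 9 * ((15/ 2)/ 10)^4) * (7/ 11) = 141183/ 2816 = 50.14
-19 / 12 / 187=-19 / 2244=-0.01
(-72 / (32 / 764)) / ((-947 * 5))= 0.36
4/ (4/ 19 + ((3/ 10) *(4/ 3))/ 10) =15.97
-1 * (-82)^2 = -6724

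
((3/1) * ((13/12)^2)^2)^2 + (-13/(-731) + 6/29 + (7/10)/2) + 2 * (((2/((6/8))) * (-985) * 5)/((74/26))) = -1725876958823351689/187367629455360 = -9211.18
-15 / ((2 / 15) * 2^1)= -225 / 4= -56.25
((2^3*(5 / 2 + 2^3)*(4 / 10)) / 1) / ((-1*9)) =-56 / 15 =-3.73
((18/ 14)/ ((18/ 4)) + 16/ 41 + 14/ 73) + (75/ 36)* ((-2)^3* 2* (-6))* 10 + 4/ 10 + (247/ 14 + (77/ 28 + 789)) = 1177723003/ 419020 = 2810.66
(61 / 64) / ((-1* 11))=-61 / 704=-0.09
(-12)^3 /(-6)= 288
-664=-664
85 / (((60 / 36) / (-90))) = -4590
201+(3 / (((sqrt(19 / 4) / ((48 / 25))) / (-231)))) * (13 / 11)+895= 1096 - 78624 * sqrt(19) / 475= 374.50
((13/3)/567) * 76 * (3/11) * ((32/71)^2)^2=1035993088/158492654397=0.01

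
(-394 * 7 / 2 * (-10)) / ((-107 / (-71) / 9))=82353.36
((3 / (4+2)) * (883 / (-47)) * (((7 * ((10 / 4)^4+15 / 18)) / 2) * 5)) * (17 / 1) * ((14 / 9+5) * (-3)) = 2192694.45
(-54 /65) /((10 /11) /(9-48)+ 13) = -1782 /27835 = -0.06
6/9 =2/3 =0.67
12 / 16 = 3 / 4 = 0.75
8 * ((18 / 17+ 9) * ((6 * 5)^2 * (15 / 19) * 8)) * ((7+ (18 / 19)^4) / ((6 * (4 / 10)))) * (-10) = -32958025200000 / 2215457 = -14876400.31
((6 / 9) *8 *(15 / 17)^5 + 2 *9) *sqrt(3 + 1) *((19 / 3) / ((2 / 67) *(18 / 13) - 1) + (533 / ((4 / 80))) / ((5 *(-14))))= -54994273947132 / 8299064165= -6626.56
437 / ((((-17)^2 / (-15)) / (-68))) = 26220 / 17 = 1542.35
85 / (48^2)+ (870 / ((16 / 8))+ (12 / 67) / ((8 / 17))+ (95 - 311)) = 33871039 / 154368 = 219.42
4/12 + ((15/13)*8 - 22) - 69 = -3176/39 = -81.44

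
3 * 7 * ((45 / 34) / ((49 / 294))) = 2835 / 17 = 166.76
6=6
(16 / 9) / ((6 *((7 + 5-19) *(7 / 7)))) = -8 / 189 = -0.04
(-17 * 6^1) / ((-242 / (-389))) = -19839 / 121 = -163.96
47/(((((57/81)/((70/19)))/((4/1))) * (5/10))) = 1968.53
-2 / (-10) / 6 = 1 / 30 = 0.03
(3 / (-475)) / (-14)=3 / 6650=0.00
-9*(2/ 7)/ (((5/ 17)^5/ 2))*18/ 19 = -920067336/ 415625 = -2213.70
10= 10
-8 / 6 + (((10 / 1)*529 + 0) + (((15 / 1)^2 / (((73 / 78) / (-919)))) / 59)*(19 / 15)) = 7046752 / 12921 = 545.37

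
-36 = -36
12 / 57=4 / 19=0.21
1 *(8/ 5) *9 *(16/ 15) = 15.36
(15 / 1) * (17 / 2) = 255 / 2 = 127.50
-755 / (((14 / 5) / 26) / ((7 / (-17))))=49075 / 17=2886.76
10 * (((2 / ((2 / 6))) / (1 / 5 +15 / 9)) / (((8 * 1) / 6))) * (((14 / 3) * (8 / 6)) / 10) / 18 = 5 / 6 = 0.83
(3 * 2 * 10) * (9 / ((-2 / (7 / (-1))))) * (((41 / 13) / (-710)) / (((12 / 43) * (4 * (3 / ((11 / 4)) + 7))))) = -1221759 / 1314352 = -0.93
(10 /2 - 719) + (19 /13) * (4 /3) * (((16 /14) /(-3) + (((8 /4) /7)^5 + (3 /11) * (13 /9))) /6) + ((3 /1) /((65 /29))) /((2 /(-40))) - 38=-16845148118 /21630609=-778.76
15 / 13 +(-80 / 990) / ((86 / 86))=1381 / 1287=1.07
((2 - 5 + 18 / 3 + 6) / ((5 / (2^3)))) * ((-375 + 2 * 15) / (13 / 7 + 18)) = -34776 / 139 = -250.19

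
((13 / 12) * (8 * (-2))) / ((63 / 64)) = -3328 / 189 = -17.61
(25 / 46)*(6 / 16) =75 / 368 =0.20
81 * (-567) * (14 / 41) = -642978 / 41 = -15682.39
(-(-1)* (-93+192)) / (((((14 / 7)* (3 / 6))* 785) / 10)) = 198 / 157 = 1.26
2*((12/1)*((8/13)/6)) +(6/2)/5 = 199/65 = 3.06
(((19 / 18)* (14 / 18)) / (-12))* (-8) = 133 / 243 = 0.55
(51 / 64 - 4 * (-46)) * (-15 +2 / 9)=-1572991 / 576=-2730.89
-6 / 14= -3 / 7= -0.43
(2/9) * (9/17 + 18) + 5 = 155/17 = 9.12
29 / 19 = 1.53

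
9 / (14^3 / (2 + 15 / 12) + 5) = 117 / 11041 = 0.01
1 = 1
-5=-5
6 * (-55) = -330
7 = 7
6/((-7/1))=-6/7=-0.86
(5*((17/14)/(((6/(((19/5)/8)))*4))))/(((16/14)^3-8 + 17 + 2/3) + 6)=15827/2260096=0.01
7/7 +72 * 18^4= 7558273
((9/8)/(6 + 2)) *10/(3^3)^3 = 0.00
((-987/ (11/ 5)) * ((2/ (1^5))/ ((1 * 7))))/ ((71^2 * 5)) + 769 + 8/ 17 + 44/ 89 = 64597603941/ 83897363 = 769.96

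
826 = 826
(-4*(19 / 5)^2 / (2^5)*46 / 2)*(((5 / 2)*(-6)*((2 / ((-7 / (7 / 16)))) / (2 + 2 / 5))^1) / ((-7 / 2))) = 9.27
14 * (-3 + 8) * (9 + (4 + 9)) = 1540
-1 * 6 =-6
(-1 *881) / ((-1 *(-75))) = -881 / 75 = -11.75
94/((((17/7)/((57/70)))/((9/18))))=2679/170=15.76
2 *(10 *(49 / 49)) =20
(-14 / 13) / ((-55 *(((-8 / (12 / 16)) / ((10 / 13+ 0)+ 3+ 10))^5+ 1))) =625171921450398 / 23020577241004915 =0.03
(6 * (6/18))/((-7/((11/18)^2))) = -121/1134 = -0.11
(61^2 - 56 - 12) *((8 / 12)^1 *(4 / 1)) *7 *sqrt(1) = 204568 / 3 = 68189.33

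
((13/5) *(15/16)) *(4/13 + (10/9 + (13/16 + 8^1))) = 19153/768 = 24.94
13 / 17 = 0.76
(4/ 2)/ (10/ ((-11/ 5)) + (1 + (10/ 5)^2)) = 22/ 5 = 4.40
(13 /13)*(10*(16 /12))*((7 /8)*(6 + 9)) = 175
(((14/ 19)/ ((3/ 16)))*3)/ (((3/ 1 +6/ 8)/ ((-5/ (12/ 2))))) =-448/ 171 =-2.62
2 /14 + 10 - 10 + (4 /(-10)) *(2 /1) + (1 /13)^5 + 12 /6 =17450806 /12995255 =1.34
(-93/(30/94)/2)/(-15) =1457/150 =9.71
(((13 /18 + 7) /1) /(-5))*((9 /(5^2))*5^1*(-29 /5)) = 4031 /250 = 16.12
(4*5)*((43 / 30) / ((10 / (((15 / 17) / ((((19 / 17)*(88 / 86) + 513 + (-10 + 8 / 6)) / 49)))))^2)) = 5154200289 / 2457593274242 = 0.00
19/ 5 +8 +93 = 524/ 5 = 104.80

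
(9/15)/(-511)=-3/2555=-0.00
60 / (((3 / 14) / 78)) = 21840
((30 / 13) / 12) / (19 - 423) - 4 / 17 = -42101 / 178568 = -0.24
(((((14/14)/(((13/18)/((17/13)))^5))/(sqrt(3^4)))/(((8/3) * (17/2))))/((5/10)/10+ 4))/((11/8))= 25978371840/1516443410339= 0.02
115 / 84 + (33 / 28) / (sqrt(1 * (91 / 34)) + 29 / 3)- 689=-687.53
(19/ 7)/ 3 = 19/ 21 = 0.90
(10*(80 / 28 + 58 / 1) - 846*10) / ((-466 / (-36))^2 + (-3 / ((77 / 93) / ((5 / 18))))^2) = -7541281440 / 161912753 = -46.58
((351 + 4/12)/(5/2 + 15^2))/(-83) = -0.02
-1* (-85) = 85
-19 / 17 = -1.12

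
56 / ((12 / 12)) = 56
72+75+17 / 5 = 752 / 5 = 150.40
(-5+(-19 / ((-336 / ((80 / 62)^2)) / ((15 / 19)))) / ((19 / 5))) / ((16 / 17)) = -10821605 / 2045008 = -5.29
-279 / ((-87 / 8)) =744 / 29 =25.66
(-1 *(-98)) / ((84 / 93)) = 217 / 2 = 108.50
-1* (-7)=7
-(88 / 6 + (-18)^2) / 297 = -1.14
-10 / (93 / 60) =-200 / 31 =-6.45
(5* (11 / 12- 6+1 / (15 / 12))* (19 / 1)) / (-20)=4883 / 240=20.35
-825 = -825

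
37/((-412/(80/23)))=-740/2369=-0.31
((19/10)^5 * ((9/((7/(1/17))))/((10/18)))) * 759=152228090421/59500000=2558.46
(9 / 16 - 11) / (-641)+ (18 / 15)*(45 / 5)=554659 / 51280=10.82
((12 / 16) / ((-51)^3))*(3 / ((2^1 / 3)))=-1 / 39304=-0.00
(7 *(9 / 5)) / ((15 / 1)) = 21 / 25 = 0.84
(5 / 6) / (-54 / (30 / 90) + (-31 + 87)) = -5 / 636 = -0.01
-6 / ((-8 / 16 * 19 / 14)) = 168 / 19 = 8.84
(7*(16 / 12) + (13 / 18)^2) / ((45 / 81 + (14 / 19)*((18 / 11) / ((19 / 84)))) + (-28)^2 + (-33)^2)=12679403 / 2417382504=0.01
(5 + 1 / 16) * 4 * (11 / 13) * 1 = 891 / 52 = 17.13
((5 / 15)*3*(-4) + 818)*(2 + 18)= 16280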